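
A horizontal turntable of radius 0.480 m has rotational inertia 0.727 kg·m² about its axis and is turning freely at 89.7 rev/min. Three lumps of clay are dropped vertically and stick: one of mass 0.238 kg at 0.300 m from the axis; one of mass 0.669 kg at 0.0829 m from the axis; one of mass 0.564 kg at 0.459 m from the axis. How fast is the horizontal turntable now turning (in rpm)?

ω_f ≈ 74.8 rpm

No external torque acts about the axis; L_before = L_after.
Added inertia Σmr² = (0.238)(0.300)² + (0.669)(0.0829)² + (0.564)(0.459)² = 0.1448 kg·m²; I_f = 0.7270 + 0.1448 = 0.8718 kg·m².
ω_f = I_p ω_i / I_f = (0.7270)(89.7) / 0.8718 = 74.80 rpm.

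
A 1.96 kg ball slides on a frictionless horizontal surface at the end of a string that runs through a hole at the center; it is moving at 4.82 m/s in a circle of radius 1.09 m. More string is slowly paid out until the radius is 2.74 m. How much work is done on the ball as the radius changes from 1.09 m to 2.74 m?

W ≈ -19.2 J

Central (radial) force ⇒ zero torque about the center ⇒ m v r is constant.
v₂ = v₁ r₁ / r₂ = (4.82)(1.09) / (2.74) = 1.917 m/s.
W = ΔKE = ½m(v₂² − v₁²) = -19.16 J.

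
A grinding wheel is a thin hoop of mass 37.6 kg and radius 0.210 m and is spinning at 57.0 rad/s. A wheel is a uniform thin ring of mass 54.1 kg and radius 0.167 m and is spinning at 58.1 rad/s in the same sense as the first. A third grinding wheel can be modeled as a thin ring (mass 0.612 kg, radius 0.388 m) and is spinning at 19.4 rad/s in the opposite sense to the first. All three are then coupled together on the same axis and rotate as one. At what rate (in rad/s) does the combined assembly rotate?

|ω_f| ≈ 55.3 rad/s

The coupling torques are internal; angular momentum about the shared axis is conserved.
Moments of inertia: I_A = (37.6)(0.210)² = 1.658 kg·m²; I_B = (54.1)(0.167)² = 1.509 kg·m²; I_C = (0.612)(0.388)² = 0.09213 kg·m².
Taking A's sense as positive: L = (1.658)(57.0) + (1.509)(58.1) − (0.09213)(19.4) = 180.4 kg·m²·rad/s.
Combined I = 1.658 + 1.509 + 0.09213 = 3.259 kg·m².
ω_f = L / I = 180.4 / 3.259 = 55.35 rad/s.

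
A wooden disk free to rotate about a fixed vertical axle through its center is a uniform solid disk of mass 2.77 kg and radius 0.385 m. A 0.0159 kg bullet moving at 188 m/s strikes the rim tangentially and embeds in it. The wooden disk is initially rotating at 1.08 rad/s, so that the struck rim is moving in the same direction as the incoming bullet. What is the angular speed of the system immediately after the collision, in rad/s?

|ω_f| ≈ 6.61 rad/s

About the axle the impulsive forces during the collision are internal, so angular momentum about that axis is conserved.
I_p = ½(2.77)(0.385)² = 0.2053 kg·m². Taking the sense of the bullet's angular momentum as positive, L_{bullet} = m v R = (0.0159)(188)(0.385) = 1.151 kg·m²/s.
L_i = +I_p ω_p + m v R = +(0.2053)(1.08) + 1.151 = 1.373 kg·m²/s.
After sticking, I_f = I_p + m R² = 0.2053 + (0.0159)(0.385)² = 0.2076 kg·m².
ω_f = L_i / I_f = 1.373 / 0.2076 = 6.610 rad/s.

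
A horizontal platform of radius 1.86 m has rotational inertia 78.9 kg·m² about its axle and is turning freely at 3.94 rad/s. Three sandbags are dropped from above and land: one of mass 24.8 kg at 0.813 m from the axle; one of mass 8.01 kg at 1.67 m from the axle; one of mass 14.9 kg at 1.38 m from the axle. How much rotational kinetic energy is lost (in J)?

The added mass arrives with no angular momentum about the axle, and any external torque about the axle is negligible, so the system's angular momentum is conserved.
Added inertia Σmr² = (24.8)(0.813)² + (8.01)(1.67)² + (14.9)(1.38)² = 67.11 kg·m²; I_f = 78.90 + 67.11 = 146.0 kg·m².
ω_f = I_p ω_i / I_f = (78.90)(3.94) / 146.0 = 2.129 rad/s.
KE_i = ½(78.90)(3.940 rad/s)² = 612.4 J; KE_f = ½(146.0)(2.129)² = 330.9 J.

energy lost ≈ 281 J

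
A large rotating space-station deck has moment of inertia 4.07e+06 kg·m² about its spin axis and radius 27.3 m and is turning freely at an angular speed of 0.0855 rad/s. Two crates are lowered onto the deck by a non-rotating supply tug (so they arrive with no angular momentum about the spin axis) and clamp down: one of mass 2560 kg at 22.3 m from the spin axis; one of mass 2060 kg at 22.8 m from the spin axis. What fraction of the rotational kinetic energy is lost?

No external torque acts about the spin axis; L_before = L_after.
Added inertia Σmr² = (2560)(22.3)² + (2060)(22.8)² = 2.344e+06 kg·m²; I_f = 4.070e+06 + 2.344e+06 = 6.414e+06 kg·m².
ω_f = I_p ω_i / I_f = (4.070e+06)(0.0855) / 6.414e+06 = 0.05425 rad/s.
KE_i = ½(4.070e+06)(0.08550 rad/s)² = 14880 J; KE_f = ½(6.414e+06)(0.05425)² = 9440 J.
Fraction lost = 0.3654.

fraction ≈ 0.365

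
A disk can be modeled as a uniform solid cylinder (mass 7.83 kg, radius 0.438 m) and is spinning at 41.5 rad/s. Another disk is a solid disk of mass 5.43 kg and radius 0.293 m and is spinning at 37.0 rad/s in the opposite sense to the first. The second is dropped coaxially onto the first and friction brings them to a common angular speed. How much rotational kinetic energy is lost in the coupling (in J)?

No external torque acts about the common axis, so total angular momentum is conserved.
Moments of inertia: I_A = ½(7.83)(0.438)² = 0.7511 kg·m²; I_B = ½(5.43)(0.293)² = 0.2331 kg·m².
Taking A's sense as positive: L = (0.7511)(41.5) − (0.2331)(37.0) = 22.55 kg·m²·rad/s.
Combined I = 0.7511 + 0.2331 = 0.9841 kg·m².
ω_f = L / I = 22.55 / 0.9841 = 22.91 rad/s.
KE_i = ½ΣIω² = 806.3 J; KE_f = ½(0.9841)(22.91)² = 258.2 J.

ΔKE lost ≈ 548 J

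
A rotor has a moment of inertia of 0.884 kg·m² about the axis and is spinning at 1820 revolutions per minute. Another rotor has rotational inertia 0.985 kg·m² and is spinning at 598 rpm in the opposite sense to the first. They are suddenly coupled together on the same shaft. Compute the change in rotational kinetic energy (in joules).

ΔKE ≈ -14900 J

No external torque acts about the common axis, so total angular momentum is conserved.
Taking A's sense as positive: L = (0.8840)(1820) − (0.9850)(598) = 1020 kg·m²·rpm.
Combined I = 0.8840 + 0.9850 = 1.869 kg·m².
ω_f = L / I = 1020 / 1.869 = 545.7 rpm.
KE_i = ½ΣIω² = 17990 J; KE_f = ½(1.869)(57.14)² = 3051 J.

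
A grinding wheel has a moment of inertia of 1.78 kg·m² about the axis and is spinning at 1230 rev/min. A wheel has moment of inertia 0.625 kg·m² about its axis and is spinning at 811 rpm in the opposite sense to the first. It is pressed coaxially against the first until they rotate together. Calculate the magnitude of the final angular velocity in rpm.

|ω_f| ≈ 700 rpm

No external torque acts about the common axis, so total angular momentum is conserved.
Taking A's sense as positive: L = (1.780)(1230) − (0.6250)(811) = 1683 kg·m²·rpm.
Combined I = 1.780 + 0.6250 = 2.405 kg·m².
ω_f = L / I = 1683 / 2.405 = 699.6 rpm.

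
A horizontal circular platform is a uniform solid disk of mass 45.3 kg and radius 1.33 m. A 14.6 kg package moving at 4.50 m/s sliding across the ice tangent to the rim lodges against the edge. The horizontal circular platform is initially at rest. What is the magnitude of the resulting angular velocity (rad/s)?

|ω_f| ≈ 1.33 rad/s

The axle reaction passes through the central axle and exerts no torque about it; angular momentum about the central axle is conserved through the impact.
I_p = ½(45.3)(1.33)² = 40.07 kg·m². Taking the sense of the package's angular momentum as positive, L_{package} = m v R = (14.6)(4.50)(1.33) = 87.38 kg·m²/s.
L_i = 0 + 87.38 = 87.38 kg·m²/s.
After sticking, I_f = I_p + m R² = 40.07 + (14.6)(1.33)² = 65.89 kg·m².
ω_f = L_i / I_f = 87.38 / 65.89 = 1.326 rad/s.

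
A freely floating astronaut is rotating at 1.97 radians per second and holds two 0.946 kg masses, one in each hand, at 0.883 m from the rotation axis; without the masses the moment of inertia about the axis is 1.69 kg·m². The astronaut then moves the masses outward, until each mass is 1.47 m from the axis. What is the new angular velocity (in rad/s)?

With no external torque about the axis, L is conserved: I₁ω₁ = I₂ω₂.
I₁ = 1.69 + 2(0.946)(0.883)² = 3.165 kg·m²; I₂ = 1.69 + 2(0.946)(1.47)² = 5.778 kg·m².
ω₂ = I₁ω₁ / I₂ = (3.165)(1.97 rad/s) / (5.778) = 1.079 rad/s.

ω₂ ≈ 1.08 rad/s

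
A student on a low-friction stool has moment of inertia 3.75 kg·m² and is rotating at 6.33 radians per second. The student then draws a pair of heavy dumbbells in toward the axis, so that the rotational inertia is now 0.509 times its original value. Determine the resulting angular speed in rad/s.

ω₂ ≈ 12.4 rad/s

Angular momentum about the spin axis is conserved since the torque about it is zero.
I₂ = 0.509 × 3.75 = 1.909 kg·m².
ω₂ = I₁ω₁ / I₂ = (3.750)(6.33 rad/s) / (1.909) = 12.44 rad/s.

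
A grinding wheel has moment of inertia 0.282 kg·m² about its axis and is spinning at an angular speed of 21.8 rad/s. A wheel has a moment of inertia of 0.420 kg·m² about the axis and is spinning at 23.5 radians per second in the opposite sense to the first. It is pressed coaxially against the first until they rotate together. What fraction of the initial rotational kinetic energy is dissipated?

fraction ≈ 0.946

No external torque acts about the common axis, so total angular momentum is conserved.
Taking A's sense as positive: L = (0.2820)(21.8) − (0.4200)(23.5) = -3.722 kg·m²·rad/s.
Combined I = 0.2820 + 0.4200 = 0.7020 kg·m².
ω_f = L / I = -3.722 / 0.7020 = -5.303 rad/s.
KE_i = ½ΣIω² = 183.0 J; KE_f = ½(0.7020)(5.303)² = 9.869 J.
Fraction dissipated = (KE_i − KE_f)/KE_i = 0.9461.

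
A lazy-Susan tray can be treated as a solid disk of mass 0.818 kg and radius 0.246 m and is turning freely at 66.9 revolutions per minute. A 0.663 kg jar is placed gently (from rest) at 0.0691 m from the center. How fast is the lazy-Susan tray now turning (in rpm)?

The added mass arrives with no angular momentum about the center, and any external torque about the center is negligible, so the system's angular momentum is conserved.
I_p = ½(0.818)(0.246)² = 0.02475 kg·m².
Added inertia Σmr² = (0.663)(0.0691)² = 0.003166 kg·m²; I_f = 0.02475 + 0.003166 = 0.02792 kg·m².
ω_f = I_p ω_i / I_f = (0.02475)(66.9) / 0.02792 = 59.31 rpm.

ω_f ≈ 59.3 rpm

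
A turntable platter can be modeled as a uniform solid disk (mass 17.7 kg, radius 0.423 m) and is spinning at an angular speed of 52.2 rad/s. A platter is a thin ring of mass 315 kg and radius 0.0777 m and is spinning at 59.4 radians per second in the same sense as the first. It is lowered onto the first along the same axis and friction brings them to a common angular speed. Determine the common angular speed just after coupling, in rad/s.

No external torque acts about the common axis, so total angular momentum is conserved.
Moments of inertia: I_A = ½(17.7)(0.423)² = 1.584 kg·m²; I_B = (315)(0.0777)² = 1.902 kg·m².
Taking A's sense as positive: L = (1.584)(52.2) + (1.902)(59.4) = 195.6 kg·m²·rad/s.
Combined I = 1.584 + 1.902 = 3.485 kg·m².
ω_f = L / I = 195.6 / 3.485 = 56.13 rad/s.

|ω_f| ≈ 56.1 rad/s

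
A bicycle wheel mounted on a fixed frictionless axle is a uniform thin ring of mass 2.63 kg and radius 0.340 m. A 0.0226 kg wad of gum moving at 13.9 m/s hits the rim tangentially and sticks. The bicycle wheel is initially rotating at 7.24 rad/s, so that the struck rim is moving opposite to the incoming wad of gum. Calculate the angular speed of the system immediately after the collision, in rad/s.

|ω_f| ≈ 6.83 rad/s

The axle reaction passes through the axle and exerts no torque about it; angular momentum about the axle is conserved through the impact.
I_p = (2.63)(0.340)² = 0.3040 kg·m². Taking the sense of the wad of gum's angular momentum as positive, L_{wad} = m v R = (0.0226)(13.9)(0.340) = 0.1068 kg·m²/s.
L_i = −I_p ω_p + m v R = −(0.3040)(7.24) + 0.1068 = -2.094 kg·m²/s.
After sticking, I_f = I_p + m R² = 0.3040 + (0.0226)(0.340)² = 0.3066 kg·m².
ω_f = L_i / I_f = -2.094 / 0.3066 = -6.830 rad/s.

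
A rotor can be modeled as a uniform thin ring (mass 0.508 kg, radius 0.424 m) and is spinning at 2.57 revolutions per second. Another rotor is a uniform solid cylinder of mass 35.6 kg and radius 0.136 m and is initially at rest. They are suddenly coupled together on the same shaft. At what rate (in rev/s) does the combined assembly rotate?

|ω_f| ≈ 0.558 rev/s

No external torque acts about the common axis, so total angular momentum is conserved.
Moments of inertia: I_A = (0.508)(0.424)² = 0.09133 kg·m²; I_B = ½(35.6)(0.136)² = 0.3292 kg·m².
Taking A's sense as positive: L = (0.09133)(2.57) = 0.2347 kg·m²·rev/s.
Combined I = 0.09133 + 0.3292 = 0.4206 kg·m².
ω_f = L / I = 0.2347 / 0.4206 = 0.5581 rev/s.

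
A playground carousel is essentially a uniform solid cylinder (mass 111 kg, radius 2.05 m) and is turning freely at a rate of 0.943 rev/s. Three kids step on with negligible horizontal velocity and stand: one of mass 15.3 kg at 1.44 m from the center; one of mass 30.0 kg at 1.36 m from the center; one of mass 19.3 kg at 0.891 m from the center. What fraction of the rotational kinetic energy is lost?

fraction ≈ 0.305

The added mass arrives with no angular momentum about the center, and any external torque about the center is negligible, so the system's angular momentum is conserved.
I_p = ½(111)(2.05)² = 233.2 kg·m².
Added inertia Σmr² = (15.3)(1.44)² + (30.0)(1.36)² + (19.3)(0.891)² = 102.5 kg·m²; I_f = 233.2 + 102.5 = 335.8 kg·m².
ω_f = I_p ω_i / I_f = (233.2)(0.943) / 335.8 = 0.6550 rev/s.
KE_i = ½(233.2)(5.925 rad/s)² = 4094 J; KE_f = ½(335.8)(4.116)² = 2844 J.
Fraction lost = 0.3054.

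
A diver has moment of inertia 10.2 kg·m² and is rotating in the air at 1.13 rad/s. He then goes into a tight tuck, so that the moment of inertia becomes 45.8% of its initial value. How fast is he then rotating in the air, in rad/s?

ω₂ ≈ 2.47 rad/s

Angular momentum about the spin axis is conserved since the torque about it is zero.
I₂ = 0.458 × 10.2 = 4.672 kg·m².
ω₂ = I₁ω₁ / I₂ = (10.20)(1.13 rad/s) / (4.672) = 2.467 rad/s.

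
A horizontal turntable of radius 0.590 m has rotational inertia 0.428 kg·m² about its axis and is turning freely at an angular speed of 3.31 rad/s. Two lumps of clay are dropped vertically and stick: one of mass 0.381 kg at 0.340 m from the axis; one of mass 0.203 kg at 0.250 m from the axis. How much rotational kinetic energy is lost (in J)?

The added mass arrives with no angular momentum about the axis, and any external torque about the axis is negligible, so the system's angular momentum is conserved.
Added inertia Σmr² = (0.381)(0.340)² + (0.203)(0.250)² = 0.05673 kg·m²; I_f = 0.4280 + 0.05673 = 0.4847 kg·m².
ω_f = I_p ω_i / I_f = (0.4280)(3.31) / 0.4847 = 2.923 rad/s.
KE_i = ½(0.4280)(3.310 rad/s)² = 2.345 J; KE_f = ½(0.4847)(2.923)² = 2.070 J.

energy lost ≈ 0.274 J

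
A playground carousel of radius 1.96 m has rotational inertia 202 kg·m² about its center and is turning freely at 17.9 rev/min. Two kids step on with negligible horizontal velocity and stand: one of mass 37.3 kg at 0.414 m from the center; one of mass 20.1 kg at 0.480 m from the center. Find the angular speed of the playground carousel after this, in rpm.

The added mass arrives with no angular momentum about the center, and any external torque about the center is negligible, so the system's angular momentum is conserved.
Added inertia Σmr² = (37.3)(0.414)² + (20.1)(0.480)² = 11.02 kg·m²; I_f = 202.0 + 11.02 = 213.0 kg·m².
ω_f = I_p ω_i / I_f = (202.0)(17.9) / 213.0 = 16.97 rpm.

ω_f ≈ 17.0 rpm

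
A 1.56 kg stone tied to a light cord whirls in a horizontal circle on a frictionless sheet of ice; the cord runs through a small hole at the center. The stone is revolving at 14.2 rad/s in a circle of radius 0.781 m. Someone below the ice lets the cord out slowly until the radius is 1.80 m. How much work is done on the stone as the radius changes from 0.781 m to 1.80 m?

The constraining force is radial, so m r² ω about the center is conserved.
ω₂ = ω₁ (r₁/r₂)² = (14.2)(0.781/1.80)² = 2.673 rad/s.
W = ΔKE = ½m(v₂² − v₁²) = -77.87 J.

W ≈ -77.9 J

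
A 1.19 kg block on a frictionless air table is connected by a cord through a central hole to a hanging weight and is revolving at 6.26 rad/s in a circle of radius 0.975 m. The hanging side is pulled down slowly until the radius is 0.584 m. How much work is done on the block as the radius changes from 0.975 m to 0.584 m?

W ≈ 39.6 J

The constraining force is radial, so m r² ω about the center is conserved.
ω₂ = ω₁ (r₁/r₂)² = (6.26)(0.975/0.584)² = 17.45 rad/s.
W = ΔKE = ½m(v₂² − v₁²) = 39.62 J.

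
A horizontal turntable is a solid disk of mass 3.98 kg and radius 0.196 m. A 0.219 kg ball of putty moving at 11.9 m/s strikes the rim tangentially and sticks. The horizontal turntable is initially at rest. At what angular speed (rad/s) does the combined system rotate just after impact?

About the axle the impulsive forces during the collision are internal, so angular momentum about that axis is conserved.
I_p = ½(3.98)(0.196)² = 0.07645 kg·m². Taking the sense of the ball of putty's angular momentum as positive, L_{ball} = m v R = (0.219)(11.9)(0.196) = 0.5108 kg·m²/s.
L_i = 0 + 0.5108 = 0.5108 kg·m²/s.
After sticking, I_f = I_p + m R² = 0.07645 + (0.219)(0.196)² = 0.08486 kg·m².
ω_f = L_i / I_f = 0.5108 / 0.08486 = 6.019 rad/s.

|ω_f| ≈ 6.02 rad/s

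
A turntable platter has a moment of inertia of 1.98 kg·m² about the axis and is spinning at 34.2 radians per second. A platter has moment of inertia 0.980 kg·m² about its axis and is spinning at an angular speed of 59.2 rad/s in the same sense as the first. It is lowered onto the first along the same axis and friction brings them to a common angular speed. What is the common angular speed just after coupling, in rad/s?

|ω_f| ≈ 42.5 rad/s

The coupling torques are internal; angular momentum about the shared axis is conserved.
Taking A's sense as positive: L = (1.980)(34.2) + (0.9800)(59.2) = 125.7 kg·m²·rad/s.
Combined I = 1.980 + 0.9800 = 2.960 kg·m².
ω_f = L / I = 125.7 / 2.960 = 42.48 rad/s.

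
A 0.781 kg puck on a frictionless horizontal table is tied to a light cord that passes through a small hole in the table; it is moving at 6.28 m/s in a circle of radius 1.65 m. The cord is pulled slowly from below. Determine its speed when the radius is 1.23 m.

v₂ ≈ 8.42 m/s

Central (radial) force ⇒ zero torque about the center ⇒ m v r is constant.
v₂ = v₁ r₁ / r₂ = (6.28)(1.65) / (1.23) = 8.424 m/s.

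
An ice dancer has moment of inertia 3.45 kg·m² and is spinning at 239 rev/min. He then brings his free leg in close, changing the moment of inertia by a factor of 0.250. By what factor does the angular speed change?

ω₂/ω₁ ≈ 4.00

With no external torque about the axis, L is conserved: I₁ω₁ = I₂ω₂.
I₂ = 0.250 × 3.45 = 0.8625 kg·m².
ω₂/ω₁ = I₁/I₂ = 3.450 / 0.8625 = 4.000.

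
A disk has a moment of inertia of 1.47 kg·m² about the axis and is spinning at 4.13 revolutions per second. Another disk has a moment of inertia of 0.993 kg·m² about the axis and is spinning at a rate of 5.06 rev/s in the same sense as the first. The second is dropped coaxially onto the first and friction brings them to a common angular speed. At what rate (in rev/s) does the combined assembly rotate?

The coupling torques are internal; angular momentum about the shared axis is conserved.
Taking A's sense as positive: L = (1.470)(4.13) + (0.9930)(5.06) = 11.10 kg·m²·rev/s.
Combined I = 1.470 + 0.9930 = 2.463 kg·m².
ω_f = L / I = 11.10 / 2.463 = 4.505 rev/s.

|ω_f| ≈ 4.50 rev/s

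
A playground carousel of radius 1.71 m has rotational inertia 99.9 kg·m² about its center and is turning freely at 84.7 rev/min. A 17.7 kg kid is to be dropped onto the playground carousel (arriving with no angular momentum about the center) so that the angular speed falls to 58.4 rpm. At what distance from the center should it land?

The added mass arrives with no angular momentum about the center, and any external torque about the center is negligible, so the system's angular momentum is conserved.
I_p ω_i = (I_p + m r²) ω_f ⇒ m r² = I_p(ω_i/ω_f − 1) = 99.90(84.7/58.4 − 1) = 44.99 kg·m².
r = √(44.99/17.7) = 1.594 m.

r ≈ 1.59 m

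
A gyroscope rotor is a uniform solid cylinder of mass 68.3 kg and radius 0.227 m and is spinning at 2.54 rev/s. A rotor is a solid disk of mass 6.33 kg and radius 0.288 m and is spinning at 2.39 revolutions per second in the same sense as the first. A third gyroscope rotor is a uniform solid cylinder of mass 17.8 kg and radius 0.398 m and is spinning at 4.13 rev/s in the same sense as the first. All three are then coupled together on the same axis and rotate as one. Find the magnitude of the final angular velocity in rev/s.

|ω_f| ≈ 3.18 rev/s

No external torque acts about the common axis, so total angular momentum is conserved.
Moments of inertia: I_A = ½(68.3)(0.227)² = 1.760 kg·m²; I_B = ½(6.33)(0.288)² = 0.2625 kg·m²; I_C = ½(17.8)(0.398)² = 1.410 kg·m².
Taking A's sense as positive: L = (1.760)(2.54) + (0.2625)(2.39) + (1.410)(4.13) = 10.92 kg·m²·rev/s.
Combined I = 1.760 + 0.2625 + 1.410 = 3.432 kg·m².
ω_f = L / I = 10.92 / 3.432 = 3.182 rev/s.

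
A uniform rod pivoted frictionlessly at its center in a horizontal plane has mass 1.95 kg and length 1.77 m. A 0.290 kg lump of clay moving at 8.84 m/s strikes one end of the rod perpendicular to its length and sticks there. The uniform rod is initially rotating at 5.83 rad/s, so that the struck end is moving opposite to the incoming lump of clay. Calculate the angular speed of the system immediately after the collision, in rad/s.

|ω_f| ≈ 0.950 rad/s

The axle reaction passes through the pivot and exerts no torque about it; angular momentum about the pivot is conserved through the impact.
I_p = (1/12)(1.95)(1.77)² = 0.5091 kg·m². Taking the sense of the lump of clay's angular momentum as positive, L_{lump} = m v R = (0.290)(8.84)(1.77/2) = 2.269 kg·m²/s.
L_i = −I_p ω_p + m v R = −(0.5091)(5.83) + 2.269 = -0.6992 kg·m²/s.
After sticking, I_f = I_p + m R² = 0.5091 + (0.290)(1.77/2)² = 0.7362 kg·m².
ω_f = L_i / I_f = -0.6992 / 0.7362 = -0.9498 rad/s.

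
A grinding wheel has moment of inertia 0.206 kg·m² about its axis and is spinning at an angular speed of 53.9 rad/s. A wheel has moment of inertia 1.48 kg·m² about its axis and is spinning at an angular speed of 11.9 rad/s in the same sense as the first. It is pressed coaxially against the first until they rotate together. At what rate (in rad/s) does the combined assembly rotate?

No external torque acts about the common axis, so total angular momentum is conserved.
Taking A's sense as positive: L = (0.2060)(53.9) + (1.480)(11.9) = 28.72 kg·m²·rad/s.
Combined I = 0.2060 + 1.480 = 1.686 kg·m².
ω_f = L / I = 28.72 / 1.686 = 17.03 rad/s.

|ω_f| ≈ 17.0 rad/s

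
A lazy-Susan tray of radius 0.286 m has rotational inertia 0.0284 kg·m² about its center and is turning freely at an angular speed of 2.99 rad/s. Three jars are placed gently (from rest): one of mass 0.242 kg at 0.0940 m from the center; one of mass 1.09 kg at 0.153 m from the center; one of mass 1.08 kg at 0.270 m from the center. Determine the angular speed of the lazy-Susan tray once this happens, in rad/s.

ω_f ≈ 0.630 rad/s

No external torque acts about the center; L_before = L_after.
Added inertia Σmr² = (0.242)(0.0940)² + (1.09)(0.153)² + (1.08)(0.270)² = 0.1064 kg·m²; I_f = 0.02840 + 0.1064 = 0.1348 kg·m².
ω_f = I_p ω_i / I_f = (0.02840)(2.99) / 0.1348 = 0.6300 rad/s.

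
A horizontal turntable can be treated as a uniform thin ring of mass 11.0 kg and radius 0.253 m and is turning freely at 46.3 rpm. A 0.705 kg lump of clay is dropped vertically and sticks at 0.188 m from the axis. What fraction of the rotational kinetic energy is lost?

No external torque acts about the axis; L_before = L_after.
I_p = (11.0)(0.253)² = 0.7041 kg·m².
Added inertia Σmr² = (0.705)(0.188)² = 0.02492 kg·m²; I_f = 0.7041 + 0.02492 = 0.7290 kg·m².
ω_f = I_p ω_i / I_f = (0.7041)(46.3) / 0.7290 = 44.72 rpm.
KE_i = ½(0.7041)(4.849 rad/s)² = 8.276 J; KE_f = ½(0.7290)(4.683)² = 7.993 J.
Fraction lost = 0.03418.

fraction ≈ 0.0342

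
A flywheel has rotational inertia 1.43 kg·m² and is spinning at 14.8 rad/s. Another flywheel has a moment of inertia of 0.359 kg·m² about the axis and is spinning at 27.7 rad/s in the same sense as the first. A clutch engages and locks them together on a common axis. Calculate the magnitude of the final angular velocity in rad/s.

The coupling torques are internal; angular momentum about the shared axis is conserved.
Taking A's sense as positive: L = (1.430)(14.8) + (0.3590)(27.7) = 31.11 kg·m²·rad/s.
Combined I = 1.430 + 0.3590 = 1.789 kg·m².
ω_f = L / I = 31.11 / 1.789 = 17.39 rad/s.

|ω_f| ≈ 17.4 rad/s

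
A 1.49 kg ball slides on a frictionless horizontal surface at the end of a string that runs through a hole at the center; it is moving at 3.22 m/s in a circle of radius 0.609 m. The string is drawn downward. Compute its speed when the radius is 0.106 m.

v₂ ≈ 18.5 m/s

The only horizontal force on the mass is along the cord (radial), so it exerts no torque about the hole and angular momentum m v r is conserved.
v₂ = v₁ r₁ / r₂ = (3.22)(0.609) / (0.106) = 18.50 m/s.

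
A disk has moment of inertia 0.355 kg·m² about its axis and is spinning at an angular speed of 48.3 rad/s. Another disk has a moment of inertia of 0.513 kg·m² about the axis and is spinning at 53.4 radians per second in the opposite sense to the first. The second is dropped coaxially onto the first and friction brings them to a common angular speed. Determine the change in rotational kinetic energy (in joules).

No external torque acts about the common axis, so total angular momentum is conserved.
Taking A's sense as positive: L = (0.3550)(48.3) − (0.5130)(53.4) = -10.25 kg·m²·rad/s.
Combined I = 0.3550 + 0.5130 = 0.8680 kg·m².
ω_f = L / I = -10.25 / 0.8680 = -11.81 rad/s.
KE_i = ½ΣIω² = 1146 J; KE_f = ½(0.8680)(11.81)² = 60.49 J.

ΔKE ≈ -1090 J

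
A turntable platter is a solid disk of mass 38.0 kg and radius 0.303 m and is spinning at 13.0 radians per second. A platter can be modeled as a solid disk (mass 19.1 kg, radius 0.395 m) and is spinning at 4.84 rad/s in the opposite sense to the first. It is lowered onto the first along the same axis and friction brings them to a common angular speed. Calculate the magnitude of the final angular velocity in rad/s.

|ω_f| ≈ 4.78 rad/s

No external torque acts about the common axis, so total angular momentum is conserved.
Moments of inertia: I_A = ½(38.0)(0.303)² = 1.744 kg·m²; I_B = ½(19.1)(0.395)² = 1.490 kg·m².
Taking A's sense as positive: L = (1.744)(13.0) − (1.490)(4.84) = 15.47 kg·m²·rad/s.
Combined I = 1.744 + 1.490 = 3.234 kg·m².
ω_f = L / I = 15.47 / 3.234 = 4.781 rad/s.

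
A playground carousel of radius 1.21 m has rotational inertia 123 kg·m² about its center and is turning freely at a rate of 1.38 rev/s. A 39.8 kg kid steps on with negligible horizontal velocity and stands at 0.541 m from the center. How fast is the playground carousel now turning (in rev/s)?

The added mass arrives with no angular momentum about the center, and any external torque about the center is negligible, so the system's angular momentum is conserved.
Added inertia Σmr² = (39.8)(0.541)² = 11.65 kg·m²; I_f = 123.0 + 11.65 = 134.6 kg·m².
ω_f = I_p ω_i / I_f = (123.0)(1.38) / 134.6 = 1.261 rev/s.

ω_f ≈ 1.26 rev/s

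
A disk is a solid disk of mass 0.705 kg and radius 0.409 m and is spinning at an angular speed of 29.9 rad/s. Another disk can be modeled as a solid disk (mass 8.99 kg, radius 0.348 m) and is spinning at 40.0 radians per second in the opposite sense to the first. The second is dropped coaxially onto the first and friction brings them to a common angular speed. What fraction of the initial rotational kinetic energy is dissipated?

fraction ≈ 0.281

No external torque acts about the common axis, so total angular momentum is conserved.
Moments of inertia: I_A = ½(0.705)(0.409)² = 0.05897 kg·m²; I_B = ½(8.99)(0.348)² = 0.5444 kg·m².
Taking A's sense as positive: L = (0.05897)(29.9) − (0.5444)(40.0) = -20.01 kg·m²·rad/s.
Combined I = 0.05897 + 0.5444 = 0.6033 kg·m².
ω_f = L / I = -20.01 / 0.6033 = -33.17 rad/s.
KE_i = ½ΣIω² = 461.8 J; KE_f = ½(0.6033)(33.17)² = 331.9 J.
Fraction dissipated = (KE_i − KE_f)/KE_i = 0.2814.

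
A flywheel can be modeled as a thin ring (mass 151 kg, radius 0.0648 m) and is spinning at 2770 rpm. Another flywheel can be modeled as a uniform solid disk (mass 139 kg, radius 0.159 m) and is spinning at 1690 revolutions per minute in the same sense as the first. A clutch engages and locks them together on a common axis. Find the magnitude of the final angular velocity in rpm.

|ω_f| ≈ 1980 rpm

The coupling torques are internal; angular momentum about the shared axis is conserved.
Moments of inertia: I_A = (151)(0.0648)² = 0.6341 kg·m²; I_B = ½(139)(0.159)² = 1.757 kg·m².
Taking A's sense as positive: L = (0.6341)(2770) + (1.757)(1690) = 4726 kg·m²·rpm.
Combined I = 0.6341 + 1.757 = 2.391 kg·m².
ω_f = L / I = 4726 / 2.391 = 1976 rpm.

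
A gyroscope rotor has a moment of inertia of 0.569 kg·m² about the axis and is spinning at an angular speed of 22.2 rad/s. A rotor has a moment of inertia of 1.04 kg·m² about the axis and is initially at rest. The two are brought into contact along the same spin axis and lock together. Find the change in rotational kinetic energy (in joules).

ΔKE ≈ -90.6 J

The coupling torques are internal; angular momentum about the shared axis is conserved.
Taking A's sense as positive: L = (0.5690)(22.2) = 12.63 kg·m²·rad/s.
Combined I = 0.5690 + 1.040 = 1.609 kg·m².
ω_f = L / I = 12.63 / 1.609 = 7.851 rad/s.
KE_i = ½ΣIω² = 140.2 J; KE_f = ½(1.609)(7.851)² = 49.58 J.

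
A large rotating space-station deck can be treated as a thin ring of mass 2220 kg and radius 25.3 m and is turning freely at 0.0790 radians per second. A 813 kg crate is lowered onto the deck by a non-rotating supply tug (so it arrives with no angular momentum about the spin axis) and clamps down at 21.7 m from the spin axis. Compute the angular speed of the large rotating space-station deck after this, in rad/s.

No external torque acts about the spin axis; L_before = L_after.
I_p = (2220)(25.3)² = 1.421e+06 kg·m².
Added inertia Σmr² = (813)(21.7)² = 3.828e+05 kg·m²; I_f = 1.421e+06 + 3.828e+05 = 1.804e+06 kg·m².
ω_f = I_p ω_i / I_f = (1.421e+06)(0.0790) / 1.804e+06 = 0.06223 rad/s.

ω_f ≈ 0.0622 rad/s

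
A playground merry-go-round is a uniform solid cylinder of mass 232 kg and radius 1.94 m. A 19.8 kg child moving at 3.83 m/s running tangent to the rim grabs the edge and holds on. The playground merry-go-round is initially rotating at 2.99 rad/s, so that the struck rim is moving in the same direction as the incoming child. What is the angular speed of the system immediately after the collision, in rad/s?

The axle reaction passes through the axle and exerts no torque about it; angular momentum about the axle is conserved through the impact.
I_p = ½(232)(1.94)² = 436.6 kg·m². Taking the sense of the child's angular momentum as positive, L_{child} = m v R = (19.8)(3.83)(1.94) = 147.1 kg·m²/s.
L_i = +I_p ω_p + m v R = +(436.6)(2.99) + 147.1 = 1452 kg·m²/s.
After sticking, I_f = I_p + m R² = 436.6 + (19.8)(1.94)² = 511.1 kg·m².
ω_f = L_i / I_f = 1452 / 511.1 = 2.842 rad/s.

|ω_f| ≈ 2.84 rad/s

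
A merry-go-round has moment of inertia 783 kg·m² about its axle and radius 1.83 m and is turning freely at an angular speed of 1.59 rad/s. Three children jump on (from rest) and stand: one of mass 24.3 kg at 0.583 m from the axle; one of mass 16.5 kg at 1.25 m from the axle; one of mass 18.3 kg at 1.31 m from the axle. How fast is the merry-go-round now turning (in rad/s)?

No external torque acts about the axle; L_before = L_after.
Added inertia Σmr² = (24.3)(0.583)² + (16.5)(1.25)² + (18.3)(1.31)² = 65.45 kg·m²; I_f = 783.0 + 65.45 = 848.4 kg·m².
ω_f = I_p ω_i / I_f = (783.0)(1.59) / 848.4 = 1.467 rad/s.

ω_f ≈ 1.47 rad/s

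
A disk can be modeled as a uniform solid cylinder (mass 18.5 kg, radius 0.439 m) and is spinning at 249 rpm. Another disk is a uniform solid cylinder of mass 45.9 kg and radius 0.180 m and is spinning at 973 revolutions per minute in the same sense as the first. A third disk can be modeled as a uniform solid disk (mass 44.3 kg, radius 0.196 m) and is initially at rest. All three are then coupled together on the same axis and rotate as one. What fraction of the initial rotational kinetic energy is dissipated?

fraction ≈ 0.505

The coupling torques are internal; angular momentum about the shared axis is conserved.
Moments of inertia: I_A = ½(18.5)(0.439)² = 1.783 kg·m²; I_B = ½(45.9)(0.180)² = 0.7436 kg·m²; I_C = ½(44.3)(0.196)² = 0.8509 kg·m².
Taking A's sense as positive: L = (1.783)(249) + (0.7436)(973) = 1167 kg·m²·rpm.
Combined I = 1.783 + 0.7436 + 0.8509 = 3.377 kg·m².
ω_f = L / I = 1167 / 3.377 = 345.7 rpm.
KE_i = ½ΣIω² = 4466 J; KE_f = ½(3.377)(36.20)² = 2213 J.
Fraction dissipated = (KE_i − KE_f)/KE_i = 0.5046.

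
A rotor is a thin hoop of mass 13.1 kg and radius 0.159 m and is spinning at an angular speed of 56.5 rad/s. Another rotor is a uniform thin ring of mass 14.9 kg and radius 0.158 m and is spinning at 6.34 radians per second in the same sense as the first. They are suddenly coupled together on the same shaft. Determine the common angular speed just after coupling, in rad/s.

The coupling torques are internal; angular momentum about the shared axis is conserved.
Moments of inertia: I_A = (13.1)(0.159)² = 0.3312 kg·m²; I_B = (14.9)(0.158)² = 0.3720 kg·m².
Taking A's sense as positive: L = (0.3312)(56.5) + (0.3720)(6.34) = 21.07 kg·m²·rad/s.
Combined I = 0.3312 + 0.3720 = 0.7031 kg·m².
ω_f = L / I = 21.07 / 0.7031 = 29.97 rad/s.

|ω_f| ≈ 30.0 rad/s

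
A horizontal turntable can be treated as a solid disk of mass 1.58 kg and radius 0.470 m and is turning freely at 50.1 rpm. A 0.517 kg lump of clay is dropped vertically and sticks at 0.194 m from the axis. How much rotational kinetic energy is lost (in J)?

No external torque acts about the axis; L_before = L_after.
I_p = ½(1.58)(0.470)² = 0.1745 kg·m².
Added inertia Σmr² = (0.517)(0.194)² = 0.01946 kg·m²; I_f = 0.1745 + 0.01946 = 0.1940 kg·m².
ω_f = I_p ω_i / I_f = (0.1745)(50.1) / 0.1940 = 45.07 rpm.
KE_i = ½(0.1745)(5.246 rad/s)² = 2.402 J; KE_f = ½(0.1940)(4.720)² = 2.161 J.

energy lost ≈ 0.241 J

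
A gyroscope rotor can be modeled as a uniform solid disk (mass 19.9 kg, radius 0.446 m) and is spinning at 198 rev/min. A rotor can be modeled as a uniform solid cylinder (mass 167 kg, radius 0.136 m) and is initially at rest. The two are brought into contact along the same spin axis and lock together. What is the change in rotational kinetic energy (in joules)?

No external torque acts about the common axis, so total angular momentum is conserved.
Moments of inertia: I_A = ½(19.9)(0.446)² = 1.979 kg·m²; I_B = ½(167)(0.136)² = 1.544 kg·m².
Taking A's sense as positive: L = (1.979)(198) = 391.9 kg·m²·rpm.
Combined I = 1.979 + 1.544 = 3.524 kg·m².
ω_f = L / I = 391.9 / 3.524 = 111.2 rpm.
KE_i = ½ΣIω² = 425.5 J; KE_f = ½(3.524)(11.65)² = 239.0 J.

ΔKE ≈ -186 J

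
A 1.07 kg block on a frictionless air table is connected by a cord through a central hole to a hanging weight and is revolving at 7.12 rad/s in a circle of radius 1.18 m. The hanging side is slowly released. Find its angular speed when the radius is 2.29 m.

No torque about the axis ⇒ m r₁² ω₁ = m r₂² ω₂.
ω₂ = ω₁ (r₁/r₂)² = (7.12)(1.18/2.29)² = 1.890 rad/s.

ω₂ ≈ 1.89 rad/s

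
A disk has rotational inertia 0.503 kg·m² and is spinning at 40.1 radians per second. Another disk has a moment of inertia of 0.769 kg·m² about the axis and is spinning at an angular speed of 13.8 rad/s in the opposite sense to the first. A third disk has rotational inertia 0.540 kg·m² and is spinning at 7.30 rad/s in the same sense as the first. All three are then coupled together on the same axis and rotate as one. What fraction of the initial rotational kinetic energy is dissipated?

No external torque acts about the common axis, so total angular momentum is conserved.
Taking A's sense as positive: L = (0.5030)(40.1) − (0.7690)(13.8) + (0.5400)(7.30) = 13.50 kg·m²·rad/s.
Combined I = 0.5030 + 0.7690 + 0.5400 = 1.812 kg·m².
ω_f = L / I = 13.50 / 1.812 = 7.450 rad/s.
KE_i = ½ΣIω² = 492.0 J; KE_f = ½(1.812)(7.450)² = 50.29 J.
Fraction dissipated = (KE_i − KE_f)/KE_i = 0.8978.

fraction ≈ 0.898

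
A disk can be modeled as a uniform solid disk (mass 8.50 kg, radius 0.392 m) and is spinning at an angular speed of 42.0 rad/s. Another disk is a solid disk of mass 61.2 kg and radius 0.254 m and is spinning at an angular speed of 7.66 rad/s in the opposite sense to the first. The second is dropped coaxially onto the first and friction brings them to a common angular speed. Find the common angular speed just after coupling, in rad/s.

The coupling torques are internal; angular momentum about the shared axis is conserved.
Moments of inertia: I_A = ½(8.50)(0.392)² = 0.6531 kg·m²; I_B = ½(61.2)(0.254)² = 1.974 kg·m².
Taking A's sense as positive: L = (0.6531)(42.0) − (1.974)(7.66) = 12.31 kg·m²·rad/s.
Combined I = 0.6531 + 1.974 = 2.627 kg·m².
ω_f = L / I = 12.31 / 2.627 = 4.684 rad/s.

|ω_f| ≈ 4.68 rad/s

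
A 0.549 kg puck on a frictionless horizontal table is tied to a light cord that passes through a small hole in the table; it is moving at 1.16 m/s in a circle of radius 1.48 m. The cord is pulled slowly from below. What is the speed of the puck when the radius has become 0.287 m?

v₂ ≈ 5.98 m/s

Central (radial) force ⇒ zero torque about the center ⇒ m v r is constant.
v₂ = v₁ r₁ / r₂ = (1.16)(1.48) / (0.287) = 5.982 m/s.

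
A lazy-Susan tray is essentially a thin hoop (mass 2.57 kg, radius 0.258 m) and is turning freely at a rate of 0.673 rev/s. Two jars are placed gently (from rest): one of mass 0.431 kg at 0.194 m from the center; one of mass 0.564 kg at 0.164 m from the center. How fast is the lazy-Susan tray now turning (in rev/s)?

ω_f ≈ 0.569 rev/s

The added mass arrives with no angular momentum about the center, and any external torque about the center is negligible, so the system's angular momentum is conserved.
I_p = (2.57)(0.258)² = 0.1711 kg·m².
Added inertia Σmr² = (0.431)(0.194)² + (0.564)(0.164)² = 0.03139 kg·m²; I_f = 0.1711 + 0.03139 = 0.2025 kg·m².
ω_f = I_p ω_i / I_f = (0.1711)(0.673) / 0.2025 = 0.5687 rev/s.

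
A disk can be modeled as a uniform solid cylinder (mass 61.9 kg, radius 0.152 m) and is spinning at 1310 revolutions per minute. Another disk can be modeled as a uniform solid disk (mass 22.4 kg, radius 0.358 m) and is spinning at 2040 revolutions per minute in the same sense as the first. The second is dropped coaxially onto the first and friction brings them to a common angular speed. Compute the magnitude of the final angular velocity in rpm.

The coupling torques are internal; angular momentum about the shared axis is conserved.
Moments of inertia: I_A = ½(61.9)(0.152)² = 0.7151 kg·m²; I_B = ½(22.4)(0.358)² = 1.435 kg·m².
Taking A's sense as positive: L = (0.7151)(1310) + (1.435)(2040) = 3865 kg·m²·rpm.
Combined I = 0.7151 + 1.435 = 2.151 kg·m².
ω_f = L / I = 3865 / 2.151 = 1797 rpm.

|ω_f| ≈ 1800 rpm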